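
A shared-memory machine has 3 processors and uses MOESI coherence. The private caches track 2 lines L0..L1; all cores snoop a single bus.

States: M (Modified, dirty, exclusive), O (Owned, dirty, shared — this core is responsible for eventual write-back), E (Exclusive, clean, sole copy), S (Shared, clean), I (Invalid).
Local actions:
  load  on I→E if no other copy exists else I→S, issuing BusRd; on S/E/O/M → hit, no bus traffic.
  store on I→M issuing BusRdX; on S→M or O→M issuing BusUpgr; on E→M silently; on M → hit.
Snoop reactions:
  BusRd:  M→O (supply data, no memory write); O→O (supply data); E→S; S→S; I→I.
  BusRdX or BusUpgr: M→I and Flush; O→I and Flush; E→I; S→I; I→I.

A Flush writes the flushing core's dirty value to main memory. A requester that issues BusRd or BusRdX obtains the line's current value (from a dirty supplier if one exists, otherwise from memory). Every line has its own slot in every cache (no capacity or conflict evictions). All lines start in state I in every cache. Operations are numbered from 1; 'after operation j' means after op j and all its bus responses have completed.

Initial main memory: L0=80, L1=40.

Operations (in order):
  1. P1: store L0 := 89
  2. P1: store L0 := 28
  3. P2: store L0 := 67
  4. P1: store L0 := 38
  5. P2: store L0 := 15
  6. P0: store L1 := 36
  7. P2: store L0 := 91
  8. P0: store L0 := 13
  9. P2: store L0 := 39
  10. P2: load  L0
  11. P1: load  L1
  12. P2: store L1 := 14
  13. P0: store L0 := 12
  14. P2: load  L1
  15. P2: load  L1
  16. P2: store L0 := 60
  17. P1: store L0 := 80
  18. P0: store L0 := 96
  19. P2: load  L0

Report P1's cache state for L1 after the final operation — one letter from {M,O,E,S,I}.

[1] P1: store L0 := 89 | P0:I, P1:M(89), P2:I | bus: BusRdX
[2] P1: store L0 := 28 | P0:I, P1:M(28), P2:I | bus: none
[3] P2: store L0 := 67 | P0:I, P1:I, P2:M(67) | bus: BusRdX,Flush
[4] P1: store L0 := 38 | P0:I, P1:M(38), P2:I | bus: BusRdX,Flush
[5] P2: store L0 := 15 | P0:I, P1:I, P2:M(15) | bus: BusRdX,Flush
[6] P0: store L1 := 36 | P0:M(36), P1:I, P2:I | bus: BusRdX
[7] P2: store L0 := 91 | P0:I, P1:I, P2:M(91) | bus: none
[8] P0: store L0 := 13 | P0:M(13), P1:I, P2:I | bus: BusRdX,Flush
[9] P2: store L0 := 39 | P0:I, P1:I, P2:M(39) | bus: BusRdX,Flush
[10] P2: load  L0 | P0:I, P1:I, P2:M(39) | bus: none
[11] P1: load  L1 | P0:O(36), P1:S(36), P2:I | bus: BusRd
[12] P2: store L1 := 14 | P0:I, P1:I, P2:M(14) | bus: BusRdX,Flush
[13] P0: store L0 := 12 | P0:M(12), P1:I, P2:I | bus: BusRdX,Flush
[14] P2: load  L1 | P0:I, P1:I, P2:M(14) | bus: none
[15] P2: load  L1 | P0:I, P1:I, P2:M(14) | bus: none
[16] P2: store L0 := 60 | P0:I, P1:I, P2:M(60) | bus: BusRdX,Flush
[17] P1: store L0 := 80 | P0:I, P1:M(80), P2:I | bus: BusRdX,Flush
[18] P0: store L0 := 96 | P0:M(96), P1:I, P2:I | bus: BusRdX,Flush
[19] P2: load  L0 | P0:O(96), P1:I, P2:S(96) | bus: BusRd

state = I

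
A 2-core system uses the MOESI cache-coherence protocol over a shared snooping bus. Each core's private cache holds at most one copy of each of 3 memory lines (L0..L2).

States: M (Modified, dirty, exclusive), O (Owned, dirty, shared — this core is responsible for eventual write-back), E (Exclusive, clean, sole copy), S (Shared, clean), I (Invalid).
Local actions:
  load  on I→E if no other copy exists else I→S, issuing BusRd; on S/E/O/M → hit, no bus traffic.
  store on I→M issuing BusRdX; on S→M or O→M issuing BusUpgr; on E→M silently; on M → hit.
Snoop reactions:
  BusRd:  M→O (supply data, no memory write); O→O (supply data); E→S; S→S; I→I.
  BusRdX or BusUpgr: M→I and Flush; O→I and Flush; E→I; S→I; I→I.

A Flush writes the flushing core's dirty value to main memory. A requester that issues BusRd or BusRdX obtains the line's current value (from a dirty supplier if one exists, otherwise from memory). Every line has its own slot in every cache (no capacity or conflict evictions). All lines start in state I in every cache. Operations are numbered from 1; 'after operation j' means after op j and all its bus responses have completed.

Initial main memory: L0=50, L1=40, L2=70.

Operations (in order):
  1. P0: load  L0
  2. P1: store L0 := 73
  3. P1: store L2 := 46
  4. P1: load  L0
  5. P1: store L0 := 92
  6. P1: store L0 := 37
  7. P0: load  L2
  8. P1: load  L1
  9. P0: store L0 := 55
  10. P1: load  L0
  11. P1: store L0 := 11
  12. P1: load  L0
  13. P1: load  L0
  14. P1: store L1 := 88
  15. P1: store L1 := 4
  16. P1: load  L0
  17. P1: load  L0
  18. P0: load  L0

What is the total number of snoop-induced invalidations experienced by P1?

[1] P0: load  L0 | P0:E(50), P1:I | bus: BusRd
[2] P1: store L0 := 73 | P0:I, P1:M(73) | bus: BusRdX
[3] P1: store L2 := 46 | P0:I, P1:M(46) | bus: BusRdX
[4] P1: load  L0 | P0:I, P1:M(73) | bus: none
[5] P1: store L0 := 92 | P0:I, P1:M(92) | bus: none
[6] P1: store L0 := 37 | P0:I, P1:M(37) | bus: none
[7] P0: load  L2 | P0:S(46), P1:O(46) | bus: BusRd
[8] P1: load  L1 | P0:I, P1:E(40) | bus: BusRd
[9] P0: store L0 := 55 | P0:M(55), P1:I | bus: BusRdX,Flush
[10] P1: load  L0 | P0:O(55), P1:S(55) | bus: BusRd
[11] P1: store L0 := 11 | P0:I, P1:M(11) | bus: BusUpgr,Flush
[12] P1: load  L0 | P0:I, P1:M(11) | bus: none
[13] P1: load  L0 | P0:I, P1:M(11) | bus: none
[14] P1: store L1 := 88 | P0:I, P1:M(88) | bus: none
[15] P1: store L1 := 4 | P0:I, P1:M(4) | bus: none
[16] P1: load  L0 | P0:I, P1:M(11) | bus: none
[17] P1: load  L0 | P0:I, P1:M(11) | bus: none
[18] P0: load  L0 | P0:S(11), P1:O(11) | bus: BusRd

invalidations = 1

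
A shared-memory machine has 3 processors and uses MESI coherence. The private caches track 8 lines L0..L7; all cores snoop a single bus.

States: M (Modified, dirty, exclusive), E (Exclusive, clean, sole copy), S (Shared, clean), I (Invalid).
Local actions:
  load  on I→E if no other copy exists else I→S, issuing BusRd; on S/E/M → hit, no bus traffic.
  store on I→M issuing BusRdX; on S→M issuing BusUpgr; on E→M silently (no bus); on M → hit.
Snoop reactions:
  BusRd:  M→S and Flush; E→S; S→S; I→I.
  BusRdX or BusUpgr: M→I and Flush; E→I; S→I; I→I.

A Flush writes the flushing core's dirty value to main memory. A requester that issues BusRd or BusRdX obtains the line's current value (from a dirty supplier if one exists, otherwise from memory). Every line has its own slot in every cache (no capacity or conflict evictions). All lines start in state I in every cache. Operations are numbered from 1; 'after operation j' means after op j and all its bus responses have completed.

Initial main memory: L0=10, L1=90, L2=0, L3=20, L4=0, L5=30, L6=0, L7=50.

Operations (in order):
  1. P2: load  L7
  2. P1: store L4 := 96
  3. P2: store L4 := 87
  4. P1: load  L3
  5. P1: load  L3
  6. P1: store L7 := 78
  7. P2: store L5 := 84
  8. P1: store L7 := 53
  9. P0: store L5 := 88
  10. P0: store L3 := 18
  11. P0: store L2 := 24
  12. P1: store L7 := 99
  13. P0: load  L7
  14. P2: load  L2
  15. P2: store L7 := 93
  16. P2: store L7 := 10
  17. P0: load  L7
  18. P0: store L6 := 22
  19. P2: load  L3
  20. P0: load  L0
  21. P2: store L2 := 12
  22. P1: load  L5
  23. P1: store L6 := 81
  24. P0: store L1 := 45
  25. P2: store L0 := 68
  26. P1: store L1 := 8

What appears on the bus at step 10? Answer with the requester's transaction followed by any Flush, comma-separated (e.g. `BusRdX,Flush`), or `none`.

1. P2: load  L7  bus=[BusRd]  L7: P0=I P1=I P2=E  mem[L7]=50
2. P1: store L4 := 96  bus=[BusRdX]  L4: P0=I P1=M P2=I  mem[L4]=0
3. P2: store L4 := 87  bus=[BusRdX,Flush]  L4: P0=I P1=I P2=M  mem[L4]=96
4. P1: load  L3  bus=[BusRd]  L3: P0=I P1=E P2=I  mem[L3]=20
5. P1: load  L3  bus=[-]  L3: P0=I P1=E P2=I  mem[L3]=20
6. P1: store L7 := 78  bus=[BusRdX]  L7: P0=I P1=M P2=I  mem[L7]=50
7. P2: store L5 := 84  bus=[BusRdX]  L5: P0=I P1=I P2=M  mem[L5]=30
8. P1: store L7 := 53  bus=[-]  L7: P0=I P1=M P2=I  mem[L7]=50
9. P0: store L5 := 88  bus=[BusRdX,Flush]  L5: P0=M P1=I P2=I  mem[L5]=84
10. P0: store L3 := 18  bus=[BusRdX]  L3: P0=M P1=I P2=I  mem[L3]=20
11. P0: store L2 := 24  bus=[BusRdX]  L2: P0=M P1=I P2=I  mem[L2]=0
12. P1: store L7 := 99  bus=[-]  L7: P0=I P1=M P2=I  mem[L7]=50
13. P0: load  L7  bus=[BusRd,Flush]  L7: P0=S P1=S P2=I  mem[L7]=99
14. P2: load  L2  bus=[BusRd,Flush]  L2: P0=S P1=I P2=S  mem[L2]=24
15. P2: store L7 := 93  bus=[BusRdX]  L7: P0=I P1=I P2=M  mem[L7]=99
16. P2: store L7 := 10  bus=[-]  L7: P0=I P1=I P2=M  mem[L7]=99
17. P0: load  L7  bus=[BusRd,Flush]  L7: P0=S P1=I P2=S  mem[L7]=10
18. P0: store L6 := 22  bus=[BusRdX]  L6: P0=M P1=I P2=I  mem[L6]=0
19. P2: load  L3  bus=[BusRd,Flush]  L3: P0=S P1=I P2=S  mem[L3]=18
20. P0: load  L0  bus=[BusRd]  L0: P0=E P1=I P2=I  mem[L0]=10
21. P2: store L2 := 12  bus=[BusUpgr]  L2: P0=I P1=I P2=M  mem[L2]=24
22. P1: load  L5  bus=[BusRd,Flush]  L5: P0=S P1=S P2=I  mem[L5]=88
23. P1: store L6 := 81  bus=[BusRdX,Flush]  L6: P0=I P1=M P2=I  mem[L6]=22
24. P0: store L1 := 45  bus=[BusRdX]  L1: P0=M P1=I P2=I  mem[L1]=90
25. P2: store L0 := 68  bus=[BusRdX]  L0: P0=I P1=I P2=M  mem[L0]=10
26. P1: store L1 := 8  bus=[BusRdX,Flush]  L1: P0=I P1=M P2=I  mem[L1]=45

bus = BusRdX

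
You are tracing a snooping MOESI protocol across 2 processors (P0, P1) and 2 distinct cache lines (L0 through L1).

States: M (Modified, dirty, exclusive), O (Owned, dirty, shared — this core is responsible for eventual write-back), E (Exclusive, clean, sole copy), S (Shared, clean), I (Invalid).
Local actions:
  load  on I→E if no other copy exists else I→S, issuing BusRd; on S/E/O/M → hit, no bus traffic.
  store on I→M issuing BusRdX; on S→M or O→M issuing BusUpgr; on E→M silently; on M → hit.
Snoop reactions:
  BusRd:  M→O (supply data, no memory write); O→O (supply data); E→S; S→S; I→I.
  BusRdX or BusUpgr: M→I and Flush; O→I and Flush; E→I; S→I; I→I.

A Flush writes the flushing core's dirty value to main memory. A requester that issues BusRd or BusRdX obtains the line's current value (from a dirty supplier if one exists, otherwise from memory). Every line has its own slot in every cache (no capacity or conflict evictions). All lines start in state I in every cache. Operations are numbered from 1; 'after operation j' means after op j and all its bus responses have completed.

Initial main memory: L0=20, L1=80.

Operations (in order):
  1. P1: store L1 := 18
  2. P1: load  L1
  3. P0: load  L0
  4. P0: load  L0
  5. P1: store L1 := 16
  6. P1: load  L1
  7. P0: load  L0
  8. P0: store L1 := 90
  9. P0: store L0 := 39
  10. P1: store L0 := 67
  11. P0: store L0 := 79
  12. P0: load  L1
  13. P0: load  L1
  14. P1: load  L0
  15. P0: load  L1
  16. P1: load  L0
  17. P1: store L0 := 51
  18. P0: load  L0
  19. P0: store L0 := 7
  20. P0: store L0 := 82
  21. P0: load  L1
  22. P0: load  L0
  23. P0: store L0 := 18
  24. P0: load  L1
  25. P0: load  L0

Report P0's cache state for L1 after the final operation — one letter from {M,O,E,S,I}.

  op1 P1: store L1 := 18 → I/M on L1; bus BusRdX; mem=80
  op2 P1: load  L1 → I/M on L1; bus (none); mem=80
  op3 P0: load  L0 → E/I on L0; bus BusRd; mem=20
  op4 P0: load  L0 → E/I on L0; bus (none); mem=20
  op5 P1: store L1 := 16 → I/M on L1; bus (none); mem=80
  op6 P1: load  L1 → I/M on L1; bus (none); mem=80
  op7 P0: load  L0 → E/I on L0; bus (none); mem=20
  op8 P0: store L1 := 90 → M/I on L1; bus BusRdX Flush; mem=16
  op9 P0: store L0 := 39 → M/I on L0; bus (none); mem=20
  op10 P1: store L0 := 67 → I/M on L0; bus BusRdX Flush; mem=39
  op11 P0: store L0 := 79 → M/I on L0; bus BusRdX Flush; mem=67
  op12 P0: load  L1 → M/I on L1; bus (none); mem=16
  op13 P0: load  L1 → M/I on L1; bus (none); mem=16
  op14 P1: load  L0 → O/S on L0; bus BusRd; mem=67
  op15 P0: load  L1 → M/I on L1; bus (none); mem=16
  op16 P1: load  L0 → O/S on L0; bus (none); mem=67
  op17 P1: store L0 := 51 → I/M on L0; bus BusUpgr Flush; mem=79
  op18 P0: load  L0 → S/O on L0; bus BusRd; mem=79
  op19 P0: store L0 := 7 → M/I on L0; bus BusUpgr Flush; mem=51
  op20 P0: store L0 := 82 → M/I on L0; bus (none); mem=51
  op21 P0: load  L1 → M/I on L1; bus (none); mem=16
  op22 P0: load  L0 → M/I on L0; bus (none); mem=51
  op23 P0: store L0 := 18 → M/I on L0; bus (none); mem=51
  op24 P0: load  L1 → M/I on L1; bus (none); mem=16
  op25 P0: load  L0 → M/I on L0; bus (none); mem=51

state = M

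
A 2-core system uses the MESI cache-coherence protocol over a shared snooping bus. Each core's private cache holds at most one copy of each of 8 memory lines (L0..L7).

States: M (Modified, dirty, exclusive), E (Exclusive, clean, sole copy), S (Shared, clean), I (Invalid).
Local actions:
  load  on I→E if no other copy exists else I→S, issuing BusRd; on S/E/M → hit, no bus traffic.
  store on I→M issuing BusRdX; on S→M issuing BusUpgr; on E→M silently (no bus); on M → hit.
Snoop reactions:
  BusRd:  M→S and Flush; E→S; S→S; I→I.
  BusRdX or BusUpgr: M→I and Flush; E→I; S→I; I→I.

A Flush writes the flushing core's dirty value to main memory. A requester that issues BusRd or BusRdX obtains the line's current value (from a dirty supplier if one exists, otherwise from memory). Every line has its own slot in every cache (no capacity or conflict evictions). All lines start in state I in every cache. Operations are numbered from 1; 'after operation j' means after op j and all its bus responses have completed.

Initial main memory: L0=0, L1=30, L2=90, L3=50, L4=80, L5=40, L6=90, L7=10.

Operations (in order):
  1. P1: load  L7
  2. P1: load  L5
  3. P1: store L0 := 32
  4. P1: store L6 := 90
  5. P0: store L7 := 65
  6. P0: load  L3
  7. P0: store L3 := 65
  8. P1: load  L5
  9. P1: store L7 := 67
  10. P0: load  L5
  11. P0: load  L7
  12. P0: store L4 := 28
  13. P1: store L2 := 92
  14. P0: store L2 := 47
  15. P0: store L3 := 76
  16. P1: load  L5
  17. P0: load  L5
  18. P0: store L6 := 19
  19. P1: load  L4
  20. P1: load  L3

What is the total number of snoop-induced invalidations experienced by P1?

  op1 P1: load  L7 → I/E on L7; bus BusRd; mem=10
  op2 P1: load  L5 → I/E on L5; bus BusRd; mem=40
  op3 P1: store L0 := 32 → I/M on L0; bus BusRdX; mem=0
  op4 P1: store L6 := 90 → I/M on L6; bus BusRdX; mem=90
  op5 P0: store L7 := 65 → M/I on L7; bus BusRdX; mem=10
  op6 P0: load  L3 → E/I on L3; bus BusRd; mem=50
  op7 P0: store L3 := 65 → M/I on L3; bus (none); mem=50
  op8 P1: load  L5 → I/E on L5; bus (none); mem=40
  op9 P1: store L7 := 67 → I/M on L7; bus BusRdX Flush; mem=65
  op10 P0: load  L5 → S/S on L5; bus BusRd; mem=40
  op11 P0: load  L7 → S/S on L7; bus BusRd Flush; mem=67
  op12 P0: store L4 := 28 → M/I on L4; bus BusRdX; mem=80
  op13 P1: store L2 := 92 → I/M on L2; bus BusRdX; mem=90
  op14 P0: store L2 := 47 → M/I on L2; bus BusRdX Flush; mem=92
  op15 P0: store L3 := 76 → M/I on L3; bus (none); mem=50
  op16 P1: load  L5 → S/S on L5; bus (none); mem=40
  op17 P0: load  L5 → S/S on L5; bus (none); mem=40
  op18 P0: store L6 := 19 → M/I on L6; bus BusRdX Flush; mem=90
  op19 P1: load  L4 → S/S on L4; bus BusRd Flush; mem=28
  op20 P1: load  L3 → S/S on L3; bus BusRd Flush; mem=76

invalidations = 3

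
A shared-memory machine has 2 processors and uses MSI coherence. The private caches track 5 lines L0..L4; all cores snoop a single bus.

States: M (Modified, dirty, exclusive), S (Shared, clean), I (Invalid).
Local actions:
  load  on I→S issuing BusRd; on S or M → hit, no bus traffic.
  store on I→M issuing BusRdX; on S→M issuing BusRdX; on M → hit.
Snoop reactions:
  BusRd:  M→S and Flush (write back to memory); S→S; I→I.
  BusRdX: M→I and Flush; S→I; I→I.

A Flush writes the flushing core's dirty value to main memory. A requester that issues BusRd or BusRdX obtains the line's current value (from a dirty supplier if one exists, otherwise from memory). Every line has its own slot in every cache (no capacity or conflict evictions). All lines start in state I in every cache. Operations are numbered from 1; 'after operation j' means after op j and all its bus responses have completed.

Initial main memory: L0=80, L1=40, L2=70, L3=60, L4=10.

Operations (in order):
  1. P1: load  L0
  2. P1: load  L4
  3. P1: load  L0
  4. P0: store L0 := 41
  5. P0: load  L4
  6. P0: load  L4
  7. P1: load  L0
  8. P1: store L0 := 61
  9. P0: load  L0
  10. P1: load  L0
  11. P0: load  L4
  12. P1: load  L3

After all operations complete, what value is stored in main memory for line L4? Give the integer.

1. P1: load  L0  bus=[BusRd]  L0: P0=I P1=S  mem[L0]=80
2. P1: load  L4  bus=[BusRd]  L4: P0=I P1=S  mem[L4]=10
3. P1: load  L0  bus=[-]  L0: P0=I P1=S  mem[L0]=80
4. P0: store L0 := 41  bus=[BusRdX]  L0: P0=M P1=I  mem[L0]=80
5. P0: load  L4  bus=[BusRd]  L4: P0=S P1=S  mem[L4]=10
6. P0: load  L4  bus=[-]  L4: P0=S P1=S  mem[L4]=10
7. P1: load  L0  bus=[BusRd,Flush]  L0: P0=S P1=S  mem[L0]=41
8. P1: store L0 := 61  bus=[BusRdX]  L0: P0=I P1=M  mem[L0]=41
9. P0: load  L0  bus=[BusRd,Flush]  L0: P0=S P1=S  mem[L0]=61
10. P1: load  L0  bus=[-]  L0: P0=S P1=S  mem[L0]=61
11. P0: load  L4  bus=[-]  L4: P0=S P1=S  mem[L4]=10
12. P1: load  L3  bus=[BusRd]  L3: P0=I P1=S  mem[L3]=60

memory[L4] = 10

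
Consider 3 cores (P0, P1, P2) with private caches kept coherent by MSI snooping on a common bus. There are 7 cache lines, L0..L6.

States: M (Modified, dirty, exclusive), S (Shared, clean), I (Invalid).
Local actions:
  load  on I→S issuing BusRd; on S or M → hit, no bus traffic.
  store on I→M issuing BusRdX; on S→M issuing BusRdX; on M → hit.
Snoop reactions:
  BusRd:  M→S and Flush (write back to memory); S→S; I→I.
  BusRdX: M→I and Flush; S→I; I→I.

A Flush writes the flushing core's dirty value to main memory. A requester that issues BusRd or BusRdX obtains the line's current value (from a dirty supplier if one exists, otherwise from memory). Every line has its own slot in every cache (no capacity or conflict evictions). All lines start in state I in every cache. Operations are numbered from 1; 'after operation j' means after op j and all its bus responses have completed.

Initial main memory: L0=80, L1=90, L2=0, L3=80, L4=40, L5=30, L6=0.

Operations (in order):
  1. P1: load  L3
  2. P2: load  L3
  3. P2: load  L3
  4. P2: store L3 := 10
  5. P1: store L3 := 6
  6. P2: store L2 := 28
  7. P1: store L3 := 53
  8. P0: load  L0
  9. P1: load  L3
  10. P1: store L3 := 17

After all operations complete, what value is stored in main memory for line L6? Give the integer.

memory[L6] = 0

  op1 P1: load  L3 → I/S/I on L3; bus BusRd; mem=80
  op2 P2: load  L3 → I/S/S on L3; bus BusRd; mem=80
  op3 P2: load  L3 → I/S/S on L3; bus (none); mem=80
  op4 P2: store L3 := 10 → I/I/M on L3; bus BusRdX; mem=80
  op5 P1: store L3 := 6 → I/M/I on L3; bus BusRdX Flush; mem=10
  op6 P2: store L2 := 28 → I/I/M on L2; bus BusRdX; mem=0
  op7 P1: store L3 := 53 → I/M/I on L3; bus (none); mem=10
  op8 P0: load  L0 → S/I/I on L0; bus BusRd; mem=80
  op9 P1: load  L3 → I/M/I on L3; bus (none); mem=10
  op10 P1: store L3 := 17 → I/M/I on L3; bus (none); mem=10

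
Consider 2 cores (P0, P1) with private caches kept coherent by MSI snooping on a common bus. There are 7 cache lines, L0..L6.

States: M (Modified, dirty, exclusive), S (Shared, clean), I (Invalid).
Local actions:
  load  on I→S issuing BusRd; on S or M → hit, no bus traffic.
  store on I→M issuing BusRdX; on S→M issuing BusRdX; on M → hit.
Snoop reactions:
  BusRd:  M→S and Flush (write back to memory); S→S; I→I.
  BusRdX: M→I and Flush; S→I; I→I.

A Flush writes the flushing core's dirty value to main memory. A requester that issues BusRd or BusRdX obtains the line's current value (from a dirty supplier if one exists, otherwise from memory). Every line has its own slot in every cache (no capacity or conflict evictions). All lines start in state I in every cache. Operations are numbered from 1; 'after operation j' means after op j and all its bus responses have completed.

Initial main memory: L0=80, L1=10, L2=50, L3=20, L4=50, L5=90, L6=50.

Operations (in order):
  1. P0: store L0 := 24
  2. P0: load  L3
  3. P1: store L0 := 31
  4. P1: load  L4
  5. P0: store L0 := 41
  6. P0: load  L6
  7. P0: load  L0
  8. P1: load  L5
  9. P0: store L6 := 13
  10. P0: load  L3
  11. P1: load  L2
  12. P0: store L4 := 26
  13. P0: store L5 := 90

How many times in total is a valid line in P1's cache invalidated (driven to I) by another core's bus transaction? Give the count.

invalidations = 3

1. P0: store L0 := 24  bus=[BusRdX]  L0: P0=M P1=I  mem[L0]=80
2. P0: load  L3  bus=[BusRd]  L3: P0=S P1=I  mem[L3]=20
3. P1: store L0 := 31  bus=[BusRdX,Flush]  L0: P0=I P1=M  mem[L0]=24
4. P1: load  L4  bus=[BusRd]  L4: P0=I P1=S  mem[L4]=50
5. P0: store L0 := 41  bus=[BusRdX,Flush]  L0: P0=M P1=I  mem[L0]=31
6. P0: load  L6  bus=[BusRd]  L6: P0=S P1=I  mem[L6]=50
7. P0: load  L0  bus=[-]  L0: P0=M P1=I  mem[L0]=31
8. P1: load  L5  bus=[BusRd]  L5: P0=I P1=S  mem[L5]=90
9. P0: store L6 := 13  bus=[BusRdX]  L6: P0=M P1=I  mem[L6]=50
10. P0: load  L3  bus=[-]  L3: P0=S P1=I  mem[L3]=20
11. P1: load  L2  bus=[BusRd]  L2: P0=I P1=S  mem[L2]=50
12. P0: store L4 := 26  bus=[BusRdX]  L4: P0=M P1=I  mem[L4]=50
13. P0: store L5 := 90  bus=[BusRdX]  L5: P0=M P1=I  mem[L5]=90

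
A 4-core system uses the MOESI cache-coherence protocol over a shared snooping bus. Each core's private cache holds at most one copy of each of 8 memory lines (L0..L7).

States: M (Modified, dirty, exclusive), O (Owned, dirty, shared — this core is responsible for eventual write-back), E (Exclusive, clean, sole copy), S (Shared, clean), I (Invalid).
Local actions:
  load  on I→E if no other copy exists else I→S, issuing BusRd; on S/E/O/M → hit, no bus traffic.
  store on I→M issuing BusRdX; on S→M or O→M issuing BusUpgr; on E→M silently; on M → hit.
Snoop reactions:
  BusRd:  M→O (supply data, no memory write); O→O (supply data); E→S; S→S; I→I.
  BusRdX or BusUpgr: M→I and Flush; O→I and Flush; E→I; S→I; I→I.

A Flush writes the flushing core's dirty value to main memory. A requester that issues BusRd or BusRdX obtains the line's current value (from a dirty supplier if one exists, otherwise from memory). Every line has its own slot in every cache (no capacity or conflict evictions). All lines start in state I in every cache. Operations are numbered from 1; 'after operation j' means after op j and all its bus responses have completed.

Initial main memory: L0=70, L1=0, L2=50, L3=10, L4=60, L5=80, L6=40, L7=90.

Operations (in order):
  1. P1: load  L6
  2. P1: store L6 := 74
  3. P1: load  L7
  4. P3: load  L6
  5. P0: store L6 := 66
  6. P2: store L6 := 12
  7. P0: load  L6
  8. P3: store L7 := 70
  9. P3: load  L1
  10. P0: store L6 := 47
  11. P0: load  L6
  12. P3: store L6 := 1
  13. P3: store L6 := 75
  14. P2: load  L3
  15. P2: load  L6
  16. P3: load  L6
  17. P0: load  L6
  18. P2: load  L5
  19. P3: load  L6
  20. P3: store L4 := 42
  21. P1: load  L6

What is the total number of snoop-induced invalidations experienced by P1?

[1] P1: load  L6 | P0:I, P1:E(40), P2:I, P3:I | bus: BusRd
[2] P1: store L6 := 74 | P0:I, P1:M(74), P2:I, P3:I | bus: none
[3] P1: load  L7 | P0:I, P1:E(90), P2:I, P3:I | bus: BusRd
[4] P3: load  L6 | P0:I, P1:O(74), P2:I, P3:S(74) | bus: BusRd
[5] P0: store L6 := 66 | P0:M(66), P1:I, P2:I, P3:I | bus: BusRdX,Flush
[6] P2: store L6 := 12 | P0:I, P1:I, P2:M(12), P3:I | bus: BusRdX,Flush
[7] P0: load  L6 | P0:S(12), P1:I, P2:O(12), P3:I | bus: BusRd
[8] P3: store L7 := 70 | P0:I, P1:I, P2:I, P3:M(70) | bus: BusRdX
[9] P3: load  L1 | P0:I, P1:I, P2:I, P3:E(0) | bus: BusRd
[10] P0: store L6 := 47 | P0:M(47), P1:I, P2:I, P3:I | bus: BusUpgr,Flush
[11] P0: load  L6 | P0:M(47), P1:I, P2:I, P3:I | bus: none
[12] P3: store L6 := 1 | P0:I, P1:I, P2:I, P3:M(1) | bus: BusRdX,Flush
[13] P3: store L6 := 75 | P0:I, P1:I, P2:I, P3:M(75) | bus: none
[14] P2: load  L3 | P0:I, P1:I, P2:E(10), P3:I | bus: BusRd
[15] P2: load  L6 | P0:I, P1:I, P2:S(75), P3:O(75) | bus: BusRd
[16] P3: load  L6 | P0:I, P1:I, P2:S(75), P3:O(75) | bus: none
[17] P0: load  L6 | P0:S(75), P1:I, P2:S(75), P3:O(75) | bus: BusRd
[18] P2: load  L5 | P0:I, P1:I, P2:E(80), P3:I | bus: BusRd
[19] P3: load  L6 | P0:S(75), P1:I, P2:S(75), P3:O(75) | bus: none
[20] P3: store L4 := 42 | P0:I, P1:I, P2:I, P3:M(42) | bus: BusRdX
[21] P1: load  L6 | P0:S(75), P1:S(75), P2:S(75), P3:O(75) | bus: BusRd

invalidations = 2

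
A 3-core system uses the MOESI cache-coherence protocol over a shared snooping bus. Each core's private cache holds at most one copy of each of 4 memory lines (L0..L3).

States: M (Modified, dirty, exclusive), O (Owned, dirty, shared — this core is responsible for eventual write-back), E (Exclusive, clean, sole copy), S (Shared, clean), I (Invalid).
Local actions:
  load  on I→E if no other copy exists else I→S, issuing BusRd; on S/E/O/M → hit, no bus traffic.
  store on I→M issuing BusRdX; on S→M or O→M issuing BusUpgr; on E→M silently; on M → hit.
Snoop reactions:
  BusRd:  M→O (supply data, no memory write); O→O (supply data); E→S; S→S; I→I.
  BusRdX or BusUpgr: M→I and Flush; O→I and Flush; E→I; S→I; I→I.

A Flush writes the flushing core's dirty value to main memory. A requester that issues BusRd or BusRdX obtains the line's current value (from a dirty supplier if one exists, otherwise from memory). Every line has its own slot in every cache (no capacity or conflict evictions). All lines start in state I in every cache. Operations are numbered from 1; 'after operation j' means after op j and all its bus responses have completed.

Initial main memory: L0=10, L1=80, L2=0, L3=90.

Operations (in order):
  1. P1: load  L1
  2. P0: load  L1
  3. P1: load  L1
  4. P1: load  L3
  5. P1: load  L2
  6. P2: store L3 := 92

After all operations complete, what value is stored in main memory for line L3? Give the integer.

memory[L3] = 90

[1] P1: load  L1 | P0:I, P1:E(80), P2:I | bus: BusRd
[2] P0: load  L1 | P0:S(80), P1:S(80), P2:I | bus: BusRd
[3] P1: load  L1 | P0:S(80), P1:S(80), P2:I | bus: none
[4] P1: load  L3 | P0:I, P1:E(90), P2:I | bus: BusRd
[5] P1: load  L2 | P0:I, P1:E(0), P2:I | bus: BusRd
[6] P2: store L3 := 92 | P0:I, P1:I, P2:M(92) | bus: BusRdX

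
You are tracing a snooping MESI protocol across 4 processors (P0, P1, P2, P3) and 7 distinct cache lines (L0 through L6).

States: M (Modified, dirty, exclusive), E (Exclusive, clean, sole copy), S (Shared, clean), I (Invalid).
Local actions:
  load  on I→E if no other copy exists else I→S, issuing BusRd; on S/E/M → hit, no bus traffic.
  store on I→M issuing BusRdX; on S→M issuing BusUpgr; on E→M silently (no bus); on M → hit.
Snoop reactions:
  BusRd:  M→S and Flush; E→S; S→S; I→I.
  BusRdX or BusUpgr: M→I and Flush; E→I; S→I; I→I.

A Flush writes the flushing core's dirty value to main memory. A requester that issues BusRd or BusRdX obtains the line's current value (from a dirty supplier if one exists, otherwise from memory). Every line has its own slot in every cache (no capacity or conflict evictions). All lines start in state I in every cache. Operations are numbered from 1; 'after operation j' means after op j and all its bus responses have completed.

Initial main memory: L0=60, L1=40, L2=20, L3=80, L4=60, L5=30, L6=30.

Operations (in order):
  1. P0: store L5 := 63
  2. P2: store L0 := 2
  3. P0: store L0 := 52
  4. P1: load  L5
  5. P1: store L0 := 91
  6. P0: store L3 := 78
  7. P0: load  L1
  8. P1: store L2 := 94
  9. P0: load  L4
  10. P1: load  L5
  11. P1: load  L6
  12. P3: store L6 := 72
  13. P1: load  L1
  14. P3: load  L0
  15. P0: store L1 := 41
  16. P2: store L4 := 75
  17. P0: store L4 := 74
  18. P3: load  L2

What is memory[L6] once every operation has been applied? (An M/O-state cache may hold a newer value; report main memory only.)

1. P0: store L5 := 63  bus=[BusRdX]  L5: P0=M P1=I P2=I P3=I  mem[L5]=30
2. P2: store L0 := 2  bus=[BusRdX]  L0: P0=I P1=I P2=M P3=I  mem[L0]=60
3. P0: store L0 := 52  bus=[BusRdX,Flush]  L0: P0=M P1=I P2=I P3=I  mem[L0]=2
4. P1: load  L5  bus=[BusRd,Flush]  L5: P0=S P1=S P2=I P3=I  mem[L5]=63
5. P1: store L0 := 91  bus=[BusRdX,Flush]  L0: P0=I P1=M P2=I P3=I  mem[L0]=52
6. P0: store L3 := 78  bus=[BusRdX]  L3: P0=M P1=I P2=I P3=I  mem[L3]=80
7. P0: load  L1  bus=[BusRd]  L1: P0=E P1=I P2=I P3=I  mem[L1]=40
8. P1: store L2 := 94  bus=[BusRdX]  L2: P0=I P1=M P2=I P3=I  mem[L2]=20
9. P0: load  L4  bus=[BusRd]  L4: P0=E P1=I P2=I P3=I  mem[L4]=60
10. P1: load  L5  bus=[-]  L5: P0=S P1=S P2=I P3=I  mem[L5]=63
11. P1: load  L6  bus=[BusRd]  L6: P0=I P1=E P2=I P3=I  mem[L6]=30
12. P3: store L6 := 72  bus=[BusRdX]  L6: P0=I P1=I P2=I P3=M  mem[L6]=30
13. P1: load  L1  bus=[BusRd]  L1: P0=S P1=S P2=I P3=I  mem[L1]=40
14. P3: load  L0  bus=[BusRd,Flush]  L0: P0=I P1=S P2=I P3=S  mem[L0]=91
15. P0: store L1 := 41  bus=[BusUpgr]  L1: P0=M P1=I P2=I P3=I  mem[L1]=40
16. P2: store L4 := 75  bus=[BusRdX]  L4: P0=I P1=I P2=M P3=I  mem[L4]=60
17. P0: store L4 := 74  bus=[BusRdX,Flush]  L4: P0=M P1=I P2=I P3=I  mem[L4]=75
18. P3: load  L2  bus=[BusRd,Flush]  L2: P0=I P1=S P2=I P3=S  mem[L2]=94

memory[L6] = 30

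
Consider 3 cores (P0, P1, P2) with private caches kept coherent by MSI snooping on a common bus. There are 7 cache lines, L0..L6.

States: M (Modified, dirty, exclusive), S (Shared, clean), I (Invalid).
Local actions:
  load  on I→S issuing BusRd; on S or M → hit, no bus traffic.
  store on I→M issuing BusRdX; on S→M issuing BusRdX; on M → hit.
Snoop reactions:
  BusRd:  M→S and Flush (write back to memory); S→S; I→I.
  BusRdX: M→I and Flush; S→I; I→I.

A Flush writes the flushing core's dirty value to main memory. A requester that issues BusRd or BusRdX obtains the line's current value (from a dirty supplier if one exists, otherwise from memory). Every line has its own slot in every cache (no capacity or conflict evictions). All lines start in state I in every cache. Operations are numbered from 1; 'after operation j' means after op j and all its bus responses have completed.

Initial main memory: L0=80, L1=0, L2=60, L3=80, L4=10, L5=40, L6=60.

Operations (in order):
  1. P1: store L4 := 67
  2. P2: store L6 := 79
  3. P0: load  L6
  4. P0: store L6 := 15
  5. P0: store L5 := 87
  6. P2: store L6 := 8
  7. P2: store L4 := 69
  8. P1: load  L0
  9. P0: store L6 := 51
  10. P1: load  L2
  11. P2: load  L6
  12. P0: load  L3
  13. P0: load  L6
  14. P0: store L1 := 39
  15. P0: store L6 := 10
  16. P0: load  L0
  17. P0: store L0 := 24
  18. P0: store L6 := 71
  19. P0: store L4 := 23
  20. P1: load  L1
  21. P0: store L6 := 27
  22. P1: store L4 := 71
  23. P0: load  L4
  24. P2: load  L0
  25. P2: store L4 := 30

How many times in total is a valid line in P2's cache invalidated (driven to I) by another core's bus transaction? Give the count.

[1] P1: store L4 := 67 | P0:I, P1:M(67), P2:I | bus: BusRdX
[2] P2: store L6 := 79 | P0:I, P1:I, P2:M(79) | bus: BusRdX
[3] P0: load  L6 | P0:S(79), P1:I, P2:S(79) | bus: BusRd,Flush
[4] P0: store L6 := 15 | P0:M(15), P1:I, P2:I | bus: BusRdX
[5] P0: store L5 := 87 | P0:M(87), P1:I, P2:I | bus: BusRdX
[6] P2: store L6 := 8 | P0:I, P1:I, P2:M(8) | bus: BusRdX,Flush
[7] P2: store L4 := 69 | P0:I, P1:I, P2:M(69) | bus: BusRdX,Flush
[8] P1: load  L0 | P0:I, P1:S(80), P2:I | bus: BusRd
[9] P0: store L6 := 51 | P0:M(51), P1:I, P2:I | bus: BusRdX,Flush
[10] P1: load  L2 | P0:I, P1:S(60), P2:I | bus: BusRd
[11] P2: load  L6 | P0:S(51), P1:I, P2:S(51) | bus: BusRd,Flush
[12] P0: load  L3 | P0:S(80), P1:I, P2:I | bus: BusRd
[13] P0: load  L6 | P0:S(51), P1:I, P2:S(51) | bus: none
[14] P0: store L1 := 39 | P0:M(39), P1:I, P2:I | bus: BusRdX
[15] P0: store L6 := 10 | P0:M(10), P1:I, P2:I | bus: BusRdX
[16] P0: load  L0 | P0:S(80), P1:S(80), P2:I | bus: BusRd
[17] P0: store L0 := 24 | P0:M(24), P1:I, P2:I | bus: BusRdX
[18] P0: store L6 := 71 | P0:M(71), P1:I, P2:I | bus: none
[19] P0: store L4 := 23 | P0:M(23), P1:I, P2:I | bus: BusRdX,Flush
[20] P1: load  L1 | P0:S(39), P1:S(39), P2:I | bus: BusRd,Flush
[21] P0: store L6 := 27 | P0:M(27), P1:I, P2:I | bus: none
[22] P1: store L4 := 71 | P0:I, P1:M(71), P2:I | bus: BusRdX,Flush
[23] P0: load  L4 | P0:S(71), P1:S(71), P2:I | bus: BusRd,Flush
[24] P2: load  L0 | P0:S(24), P1:I, P2:S(24) | bus: BusRd,Flush
[25] P2: store L4 := 30 | P0:I, P1:I, P2:M(30) | bus: BusRdX

invalidations = 4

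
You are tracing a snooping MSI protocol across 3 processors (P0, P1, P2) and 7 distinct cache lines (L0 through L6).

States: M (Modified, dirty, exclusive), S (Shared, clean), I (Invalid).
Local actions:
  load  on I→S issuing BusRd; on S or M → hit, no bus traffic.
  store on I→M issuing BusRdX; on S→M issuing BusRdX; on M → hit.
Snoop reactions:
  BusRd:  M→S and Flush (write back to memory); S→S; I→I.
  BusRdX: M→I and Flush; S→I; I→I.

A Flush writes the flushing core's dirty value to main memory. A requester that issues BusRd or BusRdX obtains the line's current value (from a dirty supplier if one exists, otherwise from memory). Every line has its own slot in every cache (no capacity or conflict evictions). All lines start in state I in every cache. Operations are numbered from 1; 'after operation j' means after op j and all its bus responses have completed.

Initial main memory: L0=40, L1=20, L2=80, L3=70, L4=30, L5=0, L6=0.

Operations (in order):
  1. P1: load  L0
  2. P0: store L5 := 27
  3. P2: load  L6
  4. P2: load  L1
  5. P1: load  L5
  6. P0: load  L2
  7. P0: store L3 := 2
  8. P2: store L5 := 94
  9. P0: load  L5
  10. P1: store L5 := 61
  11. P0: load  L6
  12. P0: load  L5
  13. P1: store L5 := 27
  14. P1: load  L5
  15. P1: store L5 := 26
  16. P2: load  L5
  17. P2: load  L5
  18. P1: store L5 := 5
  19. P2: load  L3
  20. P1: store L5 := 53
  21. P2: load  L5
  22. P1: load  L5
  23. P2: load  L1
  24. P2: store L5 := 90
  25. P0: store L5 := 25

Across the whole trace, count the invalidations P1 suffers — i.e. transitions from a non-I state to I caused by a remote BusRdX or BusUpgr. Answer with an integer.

step 1: P1: load  L0  ⟶  ISI  (L0)  txn=BusRd  M[L0]=40
step 2: P0: store L5 := 27  ⟶  MII  (L5)  txn=BusRdX  M[L5]=0
step 3: P2: load  L6  ⟶  IIS  (L6)  txn=BusRd  M[L6]=0
step 4: P2: load  L1  ⟶  IIS  (L1)  txn=BusRd  M[L1]=20
step 5: P1: load  L5  ⟶  SSI  (L5)  txn=BusRd+Flush  M[L5]=27
step 6: P0: load  L2  ⟶  SII  (L2)  txn=BusRd  M[L2]=80
step 7: P0: store L3 := 2  ⟶  MII  (L3)  txn=BusRdX  M[L3]=70
step 8: P2: store L5 := 94  ⟶  IIM  (L5)  txn=BusRdX  M[L5]=27
step 9: P0: load  L5  ⟶  SIS  (L5)  txn=BusRd+Flush  M[L5]=94
step 10: P1: store L5 := 61  ⟶  IMI  (L5)  txn=BusRdX  M[L5]=94
step 11: P0: load  L6  ⟶  SIS  (L6)  txn=BusRd  M[L6]=0
step 12: P0: load  L5  ⟶  SSI  (L5)  txn=BusRd+Flush  M[L5]=61
step 13: P1: store L5 := 27  ⟶  IMI  (L5)  txn=BusRdX  M[L5]=61
step 14: P1: load  L5  ⟶  IMI  (L5)  txn=∅  M[L5]=61
step 15: P1: store L5 := 26  ⟶  IMI  (L5)  txn=∅  M[L5]=61
step 16: P2: load  L5  ⟶  ISS  (L5)  txn=BusRd+Flush  M[L5]=26
step 17: P2: load  L5  ⟶  ISS  (L5)  txn=∅  M[L5]=26
step 18: P1: store L5 := 5  ⟶  IMI  (L5)  txn=BusRdX  M[L5]=26
step 19: P2: load  L3  ⟶  SIS  (L3)  txn=BusRd+Flush  M[L3]=2
step 20: P1: store L5 := 53  ⟶  IMI  (L5)  txn=∅  M[L5]=26
step 21: P2: load  L5  ⟶  ISS  (L5)  txn=BusRd+Flush  M[L5]=53
step 22: P1: load  L5  ⟶  ISS  (L5)  txn=∅  M[L5]=53
step 23: P2: load  L1  ⟶  IIS  (L1)  txn=∅  M[L1]=20
step 24: P2: store L5 := 90  ⟶  IIM  (L5)  txn=BusRdX  M[L5]=53
step 25: P0: store L5 := 25  ⟶  MII  (L5)  txn=BusRdX+Flush  M[L5]=90

invalidations = 2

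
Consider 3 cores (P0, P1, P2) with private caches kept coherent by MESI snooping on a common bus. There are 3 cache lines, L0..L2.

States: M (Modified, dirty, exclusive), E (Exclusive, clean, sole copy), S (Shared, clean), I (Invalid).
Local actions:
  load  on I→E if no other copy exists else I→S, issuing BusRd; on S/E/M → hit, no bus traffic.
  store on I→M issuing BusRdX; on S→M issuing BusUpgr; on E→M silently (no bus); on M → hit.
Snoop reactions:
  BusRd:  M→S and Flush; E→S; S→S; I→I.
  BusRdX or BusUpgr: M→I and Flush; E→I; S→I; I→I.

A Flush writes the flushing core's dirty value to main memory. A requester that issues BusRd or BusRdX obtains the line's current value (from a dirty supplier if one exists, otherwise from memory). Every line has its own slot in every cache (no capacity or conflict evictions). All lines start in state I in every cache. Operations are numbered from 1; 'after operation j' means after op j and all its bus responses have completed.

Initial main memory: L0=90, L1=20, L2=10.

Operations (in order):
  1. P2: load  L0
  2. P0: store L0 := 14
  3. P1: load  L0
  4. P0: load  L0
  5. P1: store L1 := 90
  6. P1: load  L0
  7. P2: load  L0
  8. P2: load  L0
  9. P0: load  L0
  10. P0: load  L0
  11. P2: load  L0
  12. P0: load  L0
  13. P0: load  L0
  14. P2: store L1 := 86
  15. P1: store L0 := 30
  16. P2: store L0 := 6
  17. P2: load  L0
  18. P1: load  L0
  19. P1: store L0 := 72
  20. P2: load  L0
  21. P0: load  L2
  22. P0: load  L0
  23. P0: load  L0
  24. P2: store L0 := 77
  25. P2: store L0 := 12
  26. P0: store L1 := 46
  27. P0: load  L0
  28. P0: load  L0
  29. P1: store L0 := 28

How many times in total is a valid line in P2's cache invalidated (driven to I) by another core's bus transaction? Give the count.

[1] P2: load  L0 | P0:I, P1:I, P2:E(90) | bus: BusRd
[2] P0: store L0 := 14 | P0:M(14), P1:I, P2:I | bus: BusRdX
[3] P1: load  L0 | P0:S(14), P1:S(14), P2:I | bus: BusRd,Flush
[4] P0: load  L0 | P0:S(14), P1:S(14), P2:I | bus: none
[5] P1: store L1 := 90 | P0:I, P1:M(90), P2:I | bus: BusRdX
[6] P1: load  L0 | P0:S(14), P1:S(14), P2:I | bus: none
[7] P2: load  L0 | P0:S(14), P1:S(14), P2:S(14) | bus: BusRd
[8] P2: load  L0 | P0:S(14), P1:S(14), P2:S(14) | bus: none
[9] P0: load  L0 | P0:S(14), P1:S(14), P2:S(14) | bus: none
[10] P0: load  L0 | P0:S(14), P1:S(14), P2:S(14) | bus: none
[11] P2: load  L0 | P0:S(14), P1:S(14), P2:S(14) | bus: none
[12] P0: load  L0 | P0:S(14), P1:S(14), P2:S(14) | bus: none
[13] P0: load  L0 | P0:S(14), P1:S(14), P2:S(14) | bus: none
[14] P2: store L1 := 86 | P0:I, P1:I, P2:M(86) | bus: BusRdX,Flush
[15] P1: store L0 := 30 | P0:I, P1:M(30), P2:I | bus: BusUpgr
[16] P2: store L0 := 6 | P0:I, P1:I, P2:M(6) | bus: BusRdX,Flush
[17] P2: load  L0 | P0:I, P1:I, P2:M(6) | bus: none
[18] P1: load  L0 | P0:I, P1:S(6), P2:S(6) | bus: BusRd,Flush
[19] P1: store L0 := 72 | P0:I, P1:M(72), P2:I | bus: BusUpgr
[20] P2: load  L0 | P0:I, P1:S(72), P2:S(72) | bus: BusRd,Flush
[21] P0: load  L2 | P0:E(10), P1:I, P2:I | bus: BusRd
[22] P0: load  L0 | P0:S(72), P1:S(72), P2:S(72) | bus: BusRd
[23] P0: load  L0 | P0:S(72), P1:S(72), P2:S(72) | bus: none
[24] P2: store L0 := 77 | P0:I, P1:I, P2:M(77) | bus: BusUpgr
[25] P2: store L0 := 12 | P0:I, P1:I, P2:M(12) | bus: none
[26] P0: store L1 := 46 | P0:M(46), P1:I, P2:I | bus: BusRdX,Flush
[27] P0: load  L0 | P0:S(12), P1:I, P2:S(12) | bus: BusRd,Flush
[28] P0: load  L0 | P0:S(12), P1:I, P2:S(12) | bus: none
[29] P1: store L0 := 28 | P0:I, P1:M(28), P2:I | bus: BusRdX

invalidations = 5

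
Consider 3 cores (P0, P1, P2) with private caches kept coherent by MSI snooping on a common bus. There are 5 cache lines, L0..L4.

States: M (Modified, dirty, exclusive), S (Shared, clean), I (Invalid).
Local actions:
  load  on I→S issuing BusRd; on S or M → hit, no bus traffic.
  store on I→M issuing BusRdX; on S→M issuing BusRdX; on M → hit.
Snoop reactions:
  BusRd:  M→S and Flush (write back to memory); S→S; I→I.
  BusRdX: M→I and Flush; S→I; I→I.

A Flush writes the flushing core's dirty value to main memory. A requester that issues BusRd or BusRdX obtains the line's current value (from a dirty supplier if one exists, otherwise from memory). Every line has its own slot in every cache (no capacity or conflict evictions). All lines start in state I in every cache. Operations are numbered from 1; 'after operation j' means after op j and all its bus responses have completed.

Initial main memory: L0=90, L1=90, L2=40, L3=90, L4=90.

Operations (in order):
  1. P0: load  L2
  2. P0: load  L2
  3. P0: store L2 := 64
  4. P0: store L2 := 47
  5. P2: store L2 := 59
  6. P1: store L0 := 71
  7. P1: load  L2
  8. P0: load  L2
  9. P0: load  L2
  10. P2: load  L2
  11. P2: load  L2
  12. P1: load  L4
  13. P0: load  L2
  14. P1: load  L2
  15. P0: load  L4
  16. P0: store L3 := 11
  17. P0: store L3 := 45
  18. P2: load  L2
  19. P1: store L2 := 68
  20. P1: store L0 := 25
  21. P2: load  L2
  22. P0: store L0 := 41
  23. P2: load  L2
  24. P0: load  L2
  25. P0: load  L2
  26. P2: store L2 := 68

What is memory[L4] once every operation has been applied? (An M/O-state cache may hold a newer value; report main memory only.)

step 1: P0: load  L2  ⟶  SII  (L2)  txn=BusRd  M[L2]=40
step 2: P0: load  L2  ⟶  SII  (L2)  txn=∅  M[L2]=40
step 3: P0: store L2 := 64  ⟶  MII  (L2)  txn=BusRdX  M[L2]=40
step 4: P0: store L2 := 47  ⟶  MII  (L2)  txn=∅  M[L2]=40
step 5: P2: store L2 := 59  ⟶  IIM  (L2)  txn=BusRdX+Flush  M[L2]=47
step 6: P1: store L0 := 71  ⟶  IMI  (L0)  txn=BusRdX  M[L0]=90
step 7: P1: load  L2  ⟶  ISS  (L2)  txn=BusRd+Flush  M[L2]=59
step 8: P0: load  L2  ⟶  SSS  (L2)  txn=BusRd  M[L2]=59
step 9: P0: load  L2  ⟶  SSS  (L2)  txn=∅  M[L2]=59
step 10: P2: load  L2  ⟶  SSS  (L2)  txn=∅  M[L2]=59
step 11: P2: load  L2  ⟶  SSS  (L2)  txn=∅  M[L2]=59
step 12: P1: load  L4  ⟶  ISI  (L4)  txn=BusRd  M[L4]=90
step 13: P0: load  L2  ⟶  SSS  (L2)  txn=∅  M[L2]=59
step 14: P1: load  L2  ⟶  SSS  (L2)  txn=∅  M[L2]=59
step 15: P0: load  L4  ⟶  SSI  (L4)  txn=BusRd  M[L4]=90
step 16: P0: store L3 := 11  ⟶  MII  (L3)  txn=BusRdX  M[L3]=90
step 17: P0: store L3 := 45  ⟶  MII  (L3)  txn=∅  M[L3]=90
step 18: P2: load  L2  ⟶  SSS  (L2)  txn=∅  M[L2]=59
step 19: P1: store L2 := 68  ⟶  IMI  (L2)  txn=BusRdX  M[L2]=59
step 20: P1: store L0 := 25  ⟶  IMI  (L0)  txn=∅  M[L0]=90
step 21: P2: load  L2  ⟶  ISS  (L2)  txn=BusRd+Flush  M[L2]=68
step 22: P0: store L0 := 41  ⟶  MII  (L0)  txn=BusRdX+Flush  M[L0]=25
step 23: P2: load  L2  ⟶  ISS  (L2)  txn=∅  M[L2]=68
step 24: P0: load  L2  ⟶  SSS  (L2)  txn=BusRd  M[L2]=68
step 25: P0: load  L2  ⟶  SSS  (L2)  txn=∅  M[L2]=68
step 26: P2: store L2 := 68  ⟶  IIM  (L2)  txn=BusRdX  M[L2]=68

memory[L4] = 90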